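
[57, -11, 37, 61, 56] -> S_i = Random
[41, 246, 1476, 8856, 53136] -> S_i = 41*6^i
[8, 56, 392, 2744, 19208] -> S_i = 8*7^i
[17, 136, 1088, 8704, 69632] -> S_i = 17*8^i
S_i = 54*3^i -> [54, 162, 486, 1458, 4374]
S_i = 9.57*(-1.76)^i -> [9.57, -16.84, 29.64, -52.17, 91.83]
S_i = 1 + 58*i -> [1, 59, 117, 175, 233]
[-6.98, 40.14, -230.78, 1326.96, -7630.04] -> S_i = -6.98*(-5.75)^i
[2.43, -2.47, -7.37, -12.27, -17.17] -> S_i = 2.43 + -4.90*i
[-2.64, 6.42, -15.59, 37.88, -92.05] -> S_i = -2.64*(-2.43)^i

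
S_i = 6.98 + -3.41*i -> [6.98, 3.57, 0.16, -3.25, -6.66]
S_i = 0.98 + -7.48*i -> [0.98, -6.5, -13.98, -21.46, -28.94]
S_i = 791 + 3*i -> [791, 794, 797, 800, 803]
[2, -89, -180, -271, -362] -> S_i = 2 + -91*i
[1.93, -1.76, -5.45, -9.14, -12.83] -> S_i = 1.93 + -3.69*i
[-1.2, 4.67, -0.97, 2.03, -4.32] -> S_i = Random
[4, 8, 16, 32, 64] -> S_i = 4*2^i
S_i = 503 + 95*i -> [503, 598, 693, 788, 883]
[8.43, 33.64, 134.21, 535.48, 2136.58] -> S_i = 8.43*3.99^i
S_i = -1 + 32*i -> [-1, 31, 63, 95, 127]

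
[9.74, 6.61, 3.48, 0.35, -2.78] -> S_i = 9.74 + -3.13*i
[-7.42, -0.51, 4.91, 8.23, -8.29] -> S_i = Random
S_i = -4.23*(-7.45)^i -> [-4.23, 31.51, -234.78, 1749.08, -13030.63]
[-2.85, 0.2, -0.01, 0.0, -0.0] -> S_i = -2.85*(-0.07)^i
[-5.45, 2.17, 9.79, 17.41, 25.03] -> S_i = -5.45 + 7.62*i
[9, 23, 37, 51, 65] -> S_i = 9 + 14*i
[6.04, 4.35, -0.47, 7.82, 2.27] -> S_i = Random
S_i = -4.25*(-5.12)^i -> [-4.25, 21.76, -111.41, 570.43, -2920.58]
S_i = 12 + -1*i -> [12, 11, 10, 9, 8]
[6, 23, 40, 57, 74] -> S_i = 6 + 17*i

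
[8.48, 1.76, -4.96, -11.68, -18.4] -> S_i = 8.48 + -6.72*i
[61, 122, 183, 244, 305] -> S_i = 61 + 61*i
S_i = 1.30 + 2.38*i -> [1.3, 3.68, 6.06, 8.44, 10.82]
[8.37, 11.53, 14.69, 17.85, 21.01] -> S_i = 8.37 + 3.16*i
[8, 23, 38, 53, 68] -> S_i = 8 + 15*i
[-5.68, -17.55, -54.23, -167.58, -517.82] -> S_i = -5.68*3.09^i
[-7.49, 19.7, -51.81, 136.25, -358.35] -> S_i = -7.49*(-2.63)^i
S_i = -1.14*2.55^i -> [-1.14, -2.91, -7.41, -18.9, -48.2]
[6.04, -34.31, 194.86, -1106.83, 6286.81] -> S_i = 6.04*(-5.68)^i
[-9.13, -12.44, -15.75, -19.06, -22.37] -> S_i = -9.13 + -3.31*i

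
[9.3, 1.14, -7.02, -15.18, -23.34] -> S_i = 9.30 + -8.16*i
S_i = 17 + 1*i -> [17, 18, 19, 20, 21]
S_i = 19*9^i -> [19, 171, 1539, 13851, 124659]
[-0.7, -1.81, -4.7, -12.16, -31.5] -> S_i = -0.70*2.59^i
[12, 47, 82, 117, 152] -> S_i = 12 + 35*i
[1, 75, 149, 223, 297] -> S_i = 1 + 74*i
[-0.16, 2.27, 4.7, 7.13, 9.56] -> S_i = -0.16 + 2.43*i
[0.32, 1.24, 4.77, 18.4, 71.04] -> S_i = 0.32*3.86^i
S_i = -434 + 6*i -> [-434, -428, -422, -416, -410]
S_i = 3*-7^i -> [3, -21, 147, -1029, 7203]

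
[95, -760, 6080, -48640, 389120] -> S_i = 95*-8^i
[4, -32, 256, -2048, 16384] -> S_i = 4*-8^i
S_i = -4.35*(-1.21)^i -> [-4.35, 5.26, -6.37, 7.71, -9.32]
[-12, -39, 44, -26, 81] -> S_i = Random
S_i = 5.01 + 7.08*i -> [5.01, 12.09, 19.17, 26.25, 33.33]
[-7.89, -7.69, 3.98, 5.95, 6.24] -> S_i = Random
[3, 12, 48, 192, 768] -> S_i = 3*4^i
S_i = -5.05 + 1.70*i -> [-5.05, -3.35, -1.65, 0.05, 1.75]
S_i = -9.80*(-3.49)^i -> [-9.8, 34.2, -119.36, 416.58, -1453.88]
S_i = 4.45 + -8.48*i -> [4.45, -4.03, -12.51, -20.99, -29.47]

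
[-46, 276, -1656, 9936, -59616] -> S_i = -46*-6^i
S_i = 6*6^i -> [6, 36, 216, 1296, 7776]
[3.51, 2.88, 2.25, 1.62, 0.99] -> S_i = 3.51 + -0.63*i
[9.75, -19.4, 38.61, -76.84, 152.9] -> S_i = 9.75*(-1.99)^i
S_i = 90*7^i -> [90, 630, 4410, 30870, 216090]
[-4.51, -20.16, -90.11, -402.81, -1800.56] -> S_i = -4.51*4.47^i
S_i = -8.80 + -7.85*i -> [-8.8, -16.65, -24.5, -32.35, -40.2]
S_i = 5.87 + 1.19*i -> [5.87, 7.06, 8.25, 9.44, 10.63]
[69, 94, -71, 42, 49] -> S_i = Random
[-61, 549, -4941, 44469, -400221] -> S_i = -61*-9^i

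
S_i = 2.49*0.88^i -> [2.49, 2.19, 1.93, 1.7, 1.49]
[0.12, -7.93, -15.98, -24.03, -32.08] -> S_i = 0.12 + -8.05*i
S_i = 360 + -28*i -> [360, 332, 304, 276, 248]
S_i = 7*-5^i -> [7, -35, 175, -875, 4375]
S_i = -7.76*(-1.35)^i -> [-7.76, 10.48, -14.14, 19.09, -25.77]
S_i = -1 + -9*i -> [-1, -10, -19, -28, -37]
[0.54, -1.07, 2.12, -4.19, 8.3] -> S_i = 0.54*(-1.98)^i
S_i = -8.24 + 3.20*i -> [-8.24, -5.04, -1.84, 1.36, 4.56]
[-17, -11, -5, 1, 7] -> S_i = -17 + 6*i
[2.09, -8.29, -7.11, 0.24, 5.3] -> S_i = Random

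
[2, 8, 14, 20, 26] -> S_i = 2 + 6*i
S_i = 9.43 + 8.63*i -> [9.43, 18.06, 26.69, 35.32, 43.95]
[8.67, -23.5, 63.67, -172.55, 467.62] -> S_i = 8.67*(-2.71)^i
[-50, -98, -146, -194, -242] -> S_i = -50 + -48*i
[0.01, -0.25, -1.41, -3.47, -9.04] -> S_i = Random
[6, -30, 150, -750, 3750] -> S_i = 6*-5^i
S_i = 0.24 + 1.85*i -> [0.24, 2.09, 3.94, 5.79, 7.64]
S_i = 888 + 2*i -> [888, 890, 892, 894, 896]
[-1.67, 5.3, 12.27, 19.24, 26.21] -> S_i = -1.67 + 6.97*i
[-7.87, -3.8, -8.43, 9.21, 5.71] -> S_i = Random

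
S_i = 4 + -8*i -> [4, -4, -12, -20, -28]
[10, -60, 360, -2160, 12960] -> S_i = 10*-6^i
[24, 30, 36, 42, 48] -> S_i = 24 + 6*i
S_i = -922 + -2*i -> [-922, -924, -926, -928, -930]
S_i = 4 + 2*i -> [4, 6, 8, 10, 12]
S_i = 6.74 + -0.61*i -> [6.74, 6.13, 5.52, 4.91, 4.3]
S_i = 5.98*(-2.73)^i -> [5.98, -16.33, 44.57, -121.67, 332.16]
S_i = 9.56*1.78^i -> [9.56, 17.02, 30.29, 53.92, 95.97]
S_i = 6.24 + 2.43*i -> [6.24, 8.67, 11.1, 13.53, 15.96]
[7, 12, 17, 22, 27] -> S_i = 7 + 5*i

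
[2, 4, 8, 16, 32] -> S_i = 2*2^i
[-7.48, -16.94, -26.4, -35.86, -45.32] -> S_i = -7.48 + -9.46*i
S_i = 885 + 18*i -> [885, 903, 921, 939, 957]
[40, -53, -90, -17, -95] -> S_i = Random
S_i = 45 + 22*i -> [45, 67, 89, 111, 133]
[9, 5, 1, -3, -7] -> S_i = 9 + -4*i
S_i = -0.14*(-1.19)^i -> [-0.14, 0.17, -0.2, 0.24, -0.28]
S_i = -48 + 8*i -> [-48, -40, -32, -24, -16]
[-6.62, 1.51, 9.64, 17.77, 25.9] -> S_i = -6.62 + 8.13*i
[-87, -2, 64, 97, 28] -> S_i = Random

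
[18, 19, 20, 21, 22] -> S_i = 18 + 1*i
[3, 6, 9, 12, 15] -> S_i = 3 + 3*i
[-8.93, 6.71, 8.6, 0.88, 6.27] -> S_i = Random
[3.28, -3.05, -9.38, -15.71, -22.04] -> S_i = 3.28 + -6.33*i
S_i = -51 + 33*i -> [-51, -18, 15, 48, 81]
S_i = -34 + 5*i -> [-34, -29, -24, -19, -14]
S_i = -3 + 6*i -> [-3, 3, 9, 15, 21]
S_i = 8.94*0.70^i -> [8.94, 6.26, 4.38, 3.07, 2.15]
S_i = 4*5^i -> [4, 20, 100, 500, 2500]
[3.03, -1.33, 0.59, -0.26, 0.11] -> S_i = 3.03*(-0.44)^i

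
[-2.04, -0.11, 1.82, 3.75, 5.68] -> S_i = -2.04 + 1.93*i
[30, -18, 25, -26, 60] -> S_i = Random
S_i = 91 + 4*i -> [91, 95, 99, 103, 107]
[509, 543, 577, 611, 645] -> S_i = 509 + 34*i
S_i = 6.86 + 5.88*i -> [6.86, 12.74, 18.62, 24.5, 30.38]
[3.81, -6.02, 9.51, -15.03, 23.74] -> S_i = 3.81*(-1.58)^i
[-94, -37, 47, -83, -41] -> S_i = Random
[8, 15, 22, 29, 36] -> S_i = 8 + 7*i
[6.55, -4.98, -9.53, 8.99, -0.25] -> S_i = Random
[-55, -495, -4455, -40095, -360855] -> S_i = -55*9^i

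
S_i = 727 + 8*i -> [727, 735, 743, 751, 759]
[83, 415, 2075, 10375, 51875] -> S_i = 83*5^i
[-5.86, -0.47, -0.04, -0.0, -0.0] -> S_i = -5.86*0.08^i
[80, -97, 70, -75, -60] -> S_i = Random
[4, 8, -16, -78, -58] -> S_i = Random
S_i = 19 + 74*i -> [19, 93, 167, 241, 315]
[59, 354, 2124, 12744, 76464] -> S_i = 59*6^i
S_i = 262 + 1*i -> [262, 263, 264, 265, 266]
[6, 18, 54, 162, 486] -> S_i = 6*3^i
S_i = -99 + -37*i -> [-99, -136, -173, -210, -247]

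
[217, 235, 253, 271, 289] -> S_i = 217 + 18*i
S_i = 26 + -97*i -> [26, -71, -168, -265, -362]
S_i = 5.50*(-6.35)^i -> [5.5, -34.92, 221.77, -1408.26, 8942.47]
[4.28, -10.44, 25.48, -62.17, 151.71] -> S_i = 4.28*(-2.44)^i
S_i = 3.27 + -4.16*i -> [3.27, -0.89, -5.05, -9.21, -13.37]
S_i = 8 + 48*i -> [8, 56, 104, 152, 200]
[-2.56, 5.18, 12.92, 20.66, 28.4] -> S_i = -2.56 + 7.74*i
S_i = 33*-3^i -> [33, -99, 297, -891, 2673]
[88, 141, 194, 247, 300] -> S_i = 88 + 53*i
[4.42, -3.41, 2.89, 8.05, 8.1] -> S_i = Random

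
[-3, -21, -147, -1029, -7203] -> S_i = -3*7^i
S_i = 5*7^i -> [5, 35, 245, 1715, 12005]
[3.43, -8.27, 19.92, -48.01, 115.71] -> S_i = 3.43*(-2.41)^i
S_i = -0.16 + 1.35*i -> [-0.16, 1.19, 2.54, 3.89, 5.24]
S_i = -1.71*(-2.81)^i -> [-1.71, 4.81, -13.5, 37.94, -106.62]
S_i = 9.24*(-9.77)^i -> [9.24, -90.27, 881.98, -8616.99, 84188.01]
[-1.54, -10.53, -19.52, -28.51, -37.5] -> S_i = -1.54 + -8.99*i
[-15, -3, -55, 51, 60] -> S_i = Random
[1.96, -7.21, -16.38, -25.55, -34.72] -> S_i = 1.96 + -9.17*i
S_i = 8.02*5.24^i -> [8.02, 42.02, 220.21, 1153.9, 6046.44]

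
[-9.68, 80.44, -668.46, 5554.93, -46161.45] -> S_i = -9.68*(-8.31)^i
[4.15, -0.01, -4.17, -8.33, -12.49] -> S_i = 4.15 + -4.16*i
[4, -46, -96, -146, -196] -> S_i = 4 + -50*i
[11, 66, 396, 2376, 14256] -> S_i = 11*6^i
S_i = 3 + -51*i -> [3, -48, -99, -150, -201]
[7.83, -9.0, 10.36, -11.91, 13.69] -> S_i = 7.83*(-1.15)^i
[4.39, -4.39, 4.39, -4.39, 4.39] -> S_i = 4.39*(-1.00)^i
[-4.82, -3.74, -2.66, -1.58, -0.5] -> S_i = -4.82 + 1.08*i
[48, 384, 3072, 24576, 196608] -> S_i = 48*8^i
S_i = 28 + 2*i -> [28, 30, 32, 34, 36]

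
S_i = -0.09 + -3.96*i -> [-0.09, -4.05, -8.01, -11.97, -15.93]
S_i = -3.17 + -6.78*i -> [-3.17, -9.95, -16.73, -23.51, -30.29]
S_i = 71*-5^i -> [71, -355, 1775, -8875, 44375]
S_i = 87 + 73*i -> [87, 160, 233, 306, 379]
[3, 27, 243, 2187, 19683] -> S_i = 3*9^i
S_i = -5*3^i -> [-5, -15, -45, -135, -405]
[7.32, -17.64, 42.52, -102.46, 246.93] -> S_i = 7.32*(-2.41)^i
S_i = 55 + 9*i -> [55, 64, 73, 82, 91]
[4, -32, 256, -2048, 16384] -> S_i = 4*-8^i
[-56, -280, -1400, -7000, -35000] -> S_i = -56*5^i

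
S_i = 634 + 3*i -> [634, 637, 640, 643, 646]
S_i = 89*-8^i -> [89, -712, 5696, -45568, 364544]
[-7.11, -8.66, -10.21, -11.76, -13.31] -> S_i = -7.11 + -1.55*i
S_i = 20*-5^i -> [20, -100, 500, -2500, 12500]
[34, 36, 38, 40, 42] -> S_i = 34 + 2*i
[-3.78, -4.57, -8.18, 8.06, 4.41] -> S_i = Random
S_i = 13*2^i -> [13, 26, 52, 104, 208]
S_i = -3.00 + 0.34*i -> [-3.0, -2.66, -2.32, -1.98, -1.64]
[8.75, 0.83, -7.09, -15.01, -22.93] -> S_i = 8.75 + -7.92*i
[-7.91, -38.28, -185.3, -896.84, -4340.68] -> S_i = -7.91*4.84^i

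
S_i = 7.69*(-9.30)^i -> [7.69, -71.52, 665.11, -6185.51, 57525.2]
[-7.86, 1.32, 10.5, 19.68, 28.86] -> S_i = -7.86 + 9.18*i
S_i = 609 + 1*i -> [609, 610, 611, 612, 613]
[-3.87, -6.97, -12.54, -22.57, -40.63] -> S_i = -3.87*1.80^i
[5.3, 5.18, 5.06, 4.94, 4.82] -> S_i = 5.30 + -0.12*i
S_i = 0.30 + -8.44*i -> [0.3, -8.14, -16.58, -25.02, -33.46]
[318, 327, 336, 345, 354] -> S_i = 318 + 9*i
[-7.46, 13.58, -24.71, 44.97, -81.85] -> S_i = -7.46*(-1.82)^i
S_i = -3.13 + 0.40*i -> [-3.13, -2.73, -2.33, -1.93, -1.53]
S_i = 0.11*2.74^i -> [0.11, 0.3, 0.83, 2.26, 6.2]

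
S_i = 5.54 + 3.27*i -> [5.54, 8.81, 12.08, 15.35, 18.62]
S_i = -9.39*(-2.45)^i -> [-9.39, 23.01, -56.36, 138.09, -338.32]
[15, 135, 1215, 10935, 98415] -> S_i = 15*9^i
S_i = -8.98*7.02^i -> [-8.98, -63.04, -442.54, -3106.62, -21808.45]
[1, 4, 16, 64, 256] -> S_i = 1*4^i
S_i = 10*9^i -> [10, 90, 810, 7290, 65610]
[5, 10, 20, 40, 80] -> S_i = 5*2^i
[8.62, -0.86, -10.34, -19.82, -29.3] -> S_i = 8.62 + -9.48*i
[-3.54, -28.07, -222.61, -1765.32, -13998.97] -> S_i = -3.54*7.93^i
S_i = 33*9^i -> [33, 297, 2673, 24057, 216513]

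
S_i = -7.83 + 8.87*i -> [-7.83, 1.04, 9.91, 18.78, 27.65]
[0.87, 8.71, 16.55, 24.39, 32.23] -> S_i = 0.87 + 7.84*i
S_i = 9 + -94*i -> [9, -85, -179, -273, -367]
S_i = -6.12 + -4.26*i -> [-6.12, -10.38, -14.64, -18.9, -23.16]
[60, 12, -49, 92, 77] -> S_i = Random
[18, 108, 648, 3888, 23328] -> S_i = 18*6^i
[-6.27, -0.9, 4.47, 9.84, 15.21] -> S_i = -6.27 + 5.37*i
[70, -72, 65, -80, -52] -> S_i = Random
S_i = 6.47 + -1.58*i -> [6.47, 4.89, 3.31, 1.73, 0.15]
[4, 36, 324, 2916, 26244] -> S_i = 4*9^i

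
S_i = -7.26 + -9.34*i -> [-7.26, -16.6, -25.94, -35.28, -44.62]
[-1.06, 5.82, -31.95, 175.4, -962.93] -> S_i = -1.06*(-5.49)^i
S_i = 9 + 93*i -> [9, 102, 195, 288, 381]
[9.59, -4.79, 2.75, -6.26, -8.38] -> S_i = Random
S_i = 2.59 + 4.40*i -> [2.59, 6.99, 11.39, 15.79, 20.19]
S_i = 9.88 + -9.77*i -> [9.88, 0.11, -9.66, -19.43, -29.2]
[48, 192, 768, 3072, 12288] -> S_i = 48*4^i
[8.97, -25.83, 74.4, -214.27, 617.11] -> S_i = 8.97*(-2.88)^i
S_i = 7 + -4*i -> [7, 3, -1, -5, -9]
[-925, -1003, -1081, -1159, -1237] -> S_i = -925 + -78*i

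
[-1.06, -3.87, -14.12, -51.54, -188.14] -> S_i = -1.06*3.65^i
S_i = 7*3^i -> [7, 21, 63, 189, 567]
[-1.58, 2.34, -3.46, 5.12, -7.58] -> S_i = -1.58*(-1.48)^i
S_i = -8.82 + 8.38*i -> [-8.82, -0.44, 7.94, 16.32, 24.7]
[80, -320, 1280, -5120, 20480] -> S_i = 80*-4^i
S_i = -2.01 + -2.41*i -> [-2.01, -4.42, -6.83, -9.24, -11.65]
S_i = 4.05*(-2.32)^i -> [4.05, -9.4, 21.8, -50.57, 117.33]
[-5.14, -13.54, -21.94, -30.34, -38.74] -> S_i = -5.14 + -8.40*i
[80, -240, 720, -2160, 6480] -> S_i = 80*-3^i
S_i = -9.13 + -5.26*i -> [-9.13, -14.39, -19.65, -24.91, -30.17]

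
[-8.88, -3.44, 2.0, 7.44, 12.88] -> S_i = -8.88 + 5.44*i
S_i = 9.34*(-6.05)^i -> [9.34, -56.51, 341.87, -2068.3, 12513.2]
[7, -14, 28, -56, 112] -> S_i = 7*-2^i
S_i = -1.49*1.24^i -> [-1.49, -1.85, -2.29, -2.84, -3.52]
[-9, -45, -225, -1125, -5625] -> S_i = -9*5^i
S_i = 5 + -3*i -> [5, 2, -1, -4, -7]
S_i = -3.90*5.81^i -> [-3.9, -22.66, -131.65, -764.88, -4443.95]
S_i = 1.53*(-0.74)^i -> [1.53, -1.13, 0.84, -0.62, 0.46]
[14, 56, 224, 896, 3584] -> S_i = 14*4^i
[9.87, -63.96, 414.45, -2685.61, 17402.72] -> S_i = 9.87*(-6.48)^i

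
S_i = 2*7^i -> [2, 14, 98, 686, 4802]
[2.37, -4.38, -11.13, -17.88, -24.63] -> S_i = 2.37 + -6.75*i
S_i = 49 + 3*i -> [49, 52, 55, 58, 61]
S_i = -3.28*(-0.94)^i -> [-3.28, 3.08, -2.9, 2.72, -2.56]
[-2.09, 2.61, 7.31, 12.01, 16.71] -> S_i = -2.09 + 4.70*i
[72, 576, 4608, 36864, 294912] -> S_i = 72*8^i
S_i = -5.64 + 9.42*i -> [-5.64, 3.78, 13.2, 22.62, 32.04]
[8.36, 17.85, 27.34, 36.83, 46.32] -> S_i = 8.36 + 9.49*i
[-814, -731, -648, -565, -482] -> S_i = -814 + 83*i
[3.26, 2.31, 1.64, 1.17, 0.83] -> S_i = 3.26*0.71^i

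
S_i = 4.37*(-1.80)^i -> [4.37, -7.87, 14.16, -25.49, 45.87]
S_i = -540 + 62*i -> [-540, -478, -416, -354, -292]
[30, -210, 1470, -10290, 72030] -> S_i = 30*-7^i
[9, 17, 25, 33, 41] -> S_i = 9 + 8*i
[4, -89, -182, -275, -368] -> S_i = 4 + -93*i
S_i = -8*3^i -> [-8, -24, -72, -216, -648]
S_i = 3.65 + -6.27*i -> [3.65, -2.62, -8.89, -15.16, -21.43]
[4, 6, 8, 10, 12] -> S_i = 4 + 2*i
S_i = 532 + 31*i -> [532, 563, 594, 625, 656]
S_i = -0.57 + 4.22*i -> [-0.57, 3.65, 7.87, 12.09, 16.31]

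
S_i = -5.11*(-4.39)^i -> [-5.11, 22.43, -98.48, 432.33, -1897.92]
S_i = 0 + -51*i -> [0, -51, -102, -153, -204]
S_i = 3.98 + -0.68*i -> [3.98, 3.3, 2.62, 1.94, 1.26]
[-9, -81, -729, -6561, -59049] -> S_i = -9*9^i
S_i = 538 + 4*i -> [538, 542, 546, 550, 554]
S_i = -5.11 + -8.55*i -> [-5.11, -13.66, -22.21, -30.76, -39.31]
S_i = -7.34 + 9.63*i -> [-7.34, 2.29, 11.92, 21.55, 31.18]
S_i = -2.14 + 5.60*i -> [-2.14, 3.46, 9.06, 14.66, 20.26]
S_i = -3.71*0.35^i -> [-3.71, -1.3, -0.45, -0.16, -0.06]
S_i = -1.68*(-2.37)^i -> [-1.68, 3.98, -9.44, 22.36, -53.0]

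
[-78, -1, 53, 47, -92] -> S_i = Random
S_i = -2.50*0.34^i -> [-2.5, -0.85, -0.29, -0.1, -0.03]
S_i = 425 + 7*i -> [425, 432, 439, 446, 453]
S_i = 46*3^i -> [46, 138, 414, 1242, 3726]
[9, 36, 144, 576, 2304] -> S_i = 9*4^i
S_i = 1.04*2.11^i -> [1.04, 2.19, 4.63, 9.77, 20.61]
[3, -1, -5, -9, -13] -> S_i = 3 + -4*i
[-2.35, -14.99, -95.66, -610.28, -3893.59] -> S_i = -2.35*6.38^i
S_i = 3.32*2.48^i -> [3.32, 8.23, 20.42, 50.64, 125.59]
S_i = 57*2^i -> [57, 114, 228, 456, 912]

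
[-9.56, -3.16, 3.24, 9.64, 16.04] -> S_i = -9.56 + 6.40*i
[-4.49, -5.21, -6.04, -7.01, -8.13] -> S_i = -4.49*1.16^i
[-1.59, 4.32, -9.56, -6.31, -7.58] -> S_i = Random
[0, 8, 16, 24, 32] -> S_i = 0 + 8*i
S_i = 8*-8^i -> [8, -64, 512, -4096, 32768]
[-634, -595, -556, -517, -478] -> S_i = -634 + 39*i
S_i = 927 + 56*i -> [927, 983, 1039, 1095, 1151]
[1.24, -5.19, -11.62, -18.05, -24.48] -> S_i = 1.24 + -6.43*i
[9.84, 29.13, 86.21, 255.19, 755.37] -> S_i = 9.84*2.96^i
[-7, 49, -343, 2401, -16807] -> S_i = -7*-7^i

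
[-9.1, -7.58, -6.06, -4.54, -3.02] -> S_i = -9.10 + 1.52*i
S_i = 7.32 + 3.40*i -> [7.32, 10.72, 14.12, 17.52, 20.92]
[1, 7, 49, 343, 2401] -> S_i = 1*7^i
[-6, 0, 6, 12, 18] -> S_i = -6 + 6*i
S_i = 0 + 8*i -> [0, 8, 16, 24, 32]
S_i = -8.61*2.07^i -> [-8.61, -17.82, -36.89, -76.37, -158.08]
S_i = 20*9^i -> [20, 180, 1620, 14580, 131220]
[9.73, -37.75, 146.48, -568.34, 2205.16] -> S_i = 9.73*(-3.88)^i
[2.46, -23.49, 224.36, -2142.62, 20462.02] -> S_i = 2.46*(-9.55)^i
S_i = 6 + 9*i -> [6, 15, 24, 33, 42]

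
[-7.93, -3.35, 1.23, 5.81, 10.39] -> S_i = -7.93 + 4.58*i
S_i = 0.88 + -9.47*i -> [0.88, -8.59, -18.06, -27.53, -37.0]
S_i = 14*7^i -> [14, 98, 686, 4802, 33614]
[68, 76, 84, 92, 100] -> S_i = 68 + 8*i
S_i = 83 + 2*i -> [83, 85, 87, 89, 91]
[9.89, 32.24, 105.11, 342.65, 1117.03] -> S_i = 9.89*3.26^i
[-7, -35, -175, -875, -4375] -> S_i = -7*5^i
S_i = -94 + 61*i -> [-94, -33, 28, 89, 150]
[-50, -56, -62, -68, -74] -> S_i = -50 + -6*i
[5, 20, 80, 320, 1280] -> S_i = 5*4^i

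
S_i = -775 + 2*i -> [-775, -773, -771, -769, -767]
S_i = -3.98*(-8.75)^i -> [-3.98, 34.83, -304.72, 2666.29, -23330.03]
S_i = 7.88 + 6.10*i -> [7.88, 13.98, 20.08, 26.18, 32.28]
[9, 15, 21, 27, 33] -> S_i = 9 + 6*i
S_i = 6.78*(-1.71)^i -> [6.78, -11.59, 19.83, -33.9, 57.97]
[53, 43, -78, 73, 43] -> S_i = Random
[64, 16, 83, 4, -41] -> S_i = Random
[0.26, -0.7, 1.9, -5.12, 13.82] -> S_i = 0.26*(-2.70)^i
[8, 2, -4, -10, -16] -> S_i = 8 + -6*i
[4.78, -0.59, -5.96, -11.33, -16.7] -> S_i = 4.78 + -5.37*i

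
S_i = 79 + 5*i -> [79, 84, 89, 94, 99]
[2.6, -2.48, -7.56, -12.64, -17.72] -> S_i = 2.60 + -5.08*i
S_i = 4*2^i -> [4, 8, 16, 32, 64]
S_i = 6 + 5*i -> [6, 11, 16, 21, 26]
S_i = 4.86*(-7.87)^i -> [4.86, -38.25, 301.01, -2368.97, 18643.83]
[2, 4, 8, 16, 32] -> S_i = 2*2^i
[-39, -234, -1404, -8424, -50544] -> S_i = -39*6^i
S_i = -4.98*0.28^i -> [-4.98, -1.39, -0.39, -0.11, -0.03]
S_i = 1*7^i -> [1, 7, 49, 343, 2401]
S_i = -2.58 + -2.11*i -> [-2.58, -4.69, -6.8, -8.91, -11.02]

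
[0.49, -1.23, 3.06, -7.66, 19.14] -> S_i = 0.49*(-2.50)^i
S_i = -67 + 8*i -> [-67, -59, -51, -43, -35]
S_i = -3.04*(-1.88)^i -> [-3.04, 5.72, -10.74, 20.2, -37.98]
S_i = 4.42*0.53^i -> [4.42, 2.34, 1.24, 0.66, 0.35]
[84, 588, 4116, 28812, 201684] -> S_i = 84*7^i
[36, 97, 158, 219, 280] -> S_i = 36 + 61*i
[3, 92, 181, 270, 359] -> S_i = 3 + 89*i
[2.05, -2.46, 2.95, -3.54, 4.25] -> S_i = 2.05*(-1.20)^i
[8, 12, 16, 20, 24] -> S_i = 8 + 4*i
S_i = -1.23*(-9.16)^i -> [-1.23, 11.27, -103.2, 945.35, -8659.38]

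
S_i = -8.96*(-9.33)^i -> [-8.96, 83.6, -779.96, 7277.01, -67894.5]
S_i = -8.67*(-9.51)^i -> [-8.67, 82.45, -784.12, 7456.94, -70915.5]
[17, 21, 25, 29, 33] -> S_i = 17 + 4*i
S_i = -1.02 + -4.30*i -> [-1.02, -5.32, -9.62, -13.92, -18.22]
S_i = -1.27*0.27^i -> [-1.27, -0.34, -0.09, -0.02, -0.01]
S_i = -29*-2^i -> [-29, 58, -116, 232, -464]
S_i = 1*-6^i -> [1, -6, 36, -216, 1296]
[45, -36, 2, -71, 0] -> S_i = Random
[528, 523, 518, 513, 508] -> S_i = 528 + -5*i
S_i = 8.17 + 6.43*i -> [8.17, 14.6, 21.03, 27.46, 33.89]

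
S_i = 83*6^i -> [83, 498, 2988, 17928, 107568]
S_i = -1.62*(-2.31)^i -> [-1.62, 3.74, -8.64, 19.97, -46.13]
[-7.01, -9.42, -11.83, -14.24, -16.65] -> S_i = -7.01 + -2.41*i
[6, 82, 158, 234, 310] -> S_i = 6 + 76*i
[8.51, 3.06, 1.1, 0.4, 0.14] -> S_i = 8.51*0.36^i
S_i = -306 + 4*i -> [-306, -302, -298, -294, -290]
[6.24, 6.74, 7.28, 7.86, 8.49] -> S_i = 6.24*1.08^i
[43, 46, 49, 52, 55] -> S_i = 43 + 3*i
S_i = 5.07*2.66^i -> [5.07, 13.49, 35.87, 95.42, 253.83]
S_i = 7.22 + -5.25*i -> [7.22, 1.97, -3.28, -8.53, -13.78]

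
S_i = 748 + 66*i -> [748, 814, 880, 946, 1012]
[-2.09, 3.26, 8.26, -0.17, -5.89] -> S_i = Random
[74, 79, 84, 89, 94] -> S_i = 74 + 5*i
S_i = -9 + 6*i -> [-9, -3, 3, 9, 15]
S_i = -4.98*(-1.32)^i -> [-4.98, 6.57, -8.68, 11.45, -15.12]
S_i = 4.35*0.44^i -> [4.35, 1.91, 0.84, 0.37, 0.16]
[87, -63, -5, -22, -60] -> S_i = Random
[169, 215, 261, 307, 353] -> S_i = 169 + 46*i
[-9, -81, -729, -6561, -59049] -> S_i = -9*9^i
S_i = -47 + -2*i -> [-47, -49, -51, -53, -55]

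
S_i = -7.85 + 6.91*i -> [-7.85, -0.94, 5.97, 12.88, 19.79]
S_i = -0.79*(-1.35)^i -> [-0.79, 1.07, -1.44, 1.94, -2.62]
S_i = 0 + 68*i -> [0, 68, 136, 204, 272]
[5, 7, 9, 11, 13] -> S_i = 5 + 2*i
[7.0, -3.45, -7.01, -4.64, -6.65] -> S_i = Random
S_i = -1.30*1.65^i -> [-1.3, -2.14, -3.54, -5.84, -9.64]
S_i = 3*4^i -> [3, 12, 48, 192, 768]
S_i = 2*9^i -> [2, 18, 162, 1458, 13122]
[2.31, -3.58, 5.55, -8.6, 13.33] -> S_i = 2.31*(-1.55)^i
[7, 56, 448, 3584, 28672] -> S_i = 7*8^i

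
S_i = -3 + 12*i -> [-3, 9, 21, 33, 45]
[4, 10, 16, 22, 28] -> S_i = 4 + 6*i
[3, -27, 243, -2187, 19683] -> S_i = 3*-9^i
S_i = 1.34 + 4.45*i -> [1.34, 5.79, 10.24, 14.69, 19.14]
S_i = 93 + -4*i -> [93, 89, 85, 81, 77]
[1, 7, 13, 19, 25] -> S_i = 1 + 6*i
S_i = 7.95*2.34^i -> [7.95, 18.6, 43.53, 101.86, 238.36]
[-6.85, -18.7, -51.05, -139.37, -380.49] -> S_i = -6.85*2.73^i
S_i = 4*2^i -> [4, 8, 16, 32, 64]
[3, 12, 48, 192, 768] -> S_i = 3*4^i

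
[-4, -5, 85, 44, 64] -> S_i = Random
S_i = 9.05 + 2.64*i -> [9.05, 11.69, 14.33, 16.97, 19.61]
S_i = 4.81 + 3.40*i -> [4.81, 8.21, 11.61, 15.01, 18.41]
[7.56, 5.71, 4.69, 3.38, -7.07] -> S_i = Random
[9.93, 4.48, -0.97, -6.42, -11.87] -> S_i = 9.93 + -5.45*i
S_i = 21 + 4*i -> [21, 25, 29, 33, 37]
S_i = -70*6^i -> [-70, -420, -2520, -15120, -90720]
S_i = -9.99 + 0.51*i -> [-9.99, -9.48, -8.97, -8.46, -7.95]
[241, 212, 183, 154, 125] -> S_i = 241 + -29*i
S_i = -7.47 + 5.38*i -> [-7.47, -2.09, 3.29, 8.67, 14.05]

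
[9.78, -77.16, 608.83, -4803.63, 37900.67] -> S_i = 9.78*(-7.89)^i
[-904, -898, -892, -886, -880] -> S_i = -904 + 6*i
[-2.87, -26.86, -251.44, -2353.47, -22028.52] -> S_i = -2.87*9.36^i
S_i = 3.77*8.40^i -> [3.77, 31.67, 266.01, 2234.49, 18769.75]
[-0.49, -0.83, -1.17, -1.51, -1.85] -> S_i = -0.49 + -0.34*i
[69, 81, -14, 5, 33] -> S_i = Random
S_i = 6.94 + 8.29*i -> [6.94, 15.23, 23.52, 31.81, 40.1]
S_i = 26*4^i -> [26, 104, 416, 1664, 6656]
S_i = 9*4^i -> [9, 36, 144, 576, 2304]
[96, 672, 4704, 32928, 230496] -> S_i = 96*7^i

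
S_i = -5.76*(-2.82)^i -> [-5.76, 16.24, -45.81, 129.17, -364.27]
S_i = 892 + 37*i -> [892, 929, 966, 1003, 1040]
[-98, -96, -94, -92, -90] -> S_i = -98 + 2*i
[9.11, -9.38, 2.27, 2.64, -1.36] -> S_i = Random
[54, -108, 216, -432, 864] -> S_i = 54*-2^i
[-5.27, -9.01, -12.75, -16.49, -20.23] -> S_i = -5.27 + -3.74*i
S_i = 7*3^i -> [7, 21, 63, 189, 567]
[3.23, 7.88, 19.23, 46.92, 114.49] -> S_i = 3.23*2.44^i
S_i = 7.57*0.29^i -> [7.57, 2.2, 0.64, 0.18, 0.05]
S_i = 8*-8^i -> [8, -64, 512, -4096, 32768]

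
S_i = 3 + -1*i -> [3, 2, 1, 0, -1]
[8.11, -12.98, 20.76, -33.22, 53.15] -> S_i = 8.11*(-1.60)^i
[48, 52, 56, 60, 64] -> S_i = 48 + 4*i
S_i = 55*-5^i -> [55, -275, 1375, -6875, 34375]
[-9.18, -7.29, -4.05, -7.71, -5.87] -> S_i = Random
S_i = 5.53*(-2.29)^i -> [5.53, -12.66, 29.0, -66.41, 152.08]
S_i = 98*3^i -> [98, 294, 882, 2646, 7938]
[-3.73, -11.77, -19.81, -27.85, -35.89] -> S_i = -3.73 + -8.04*i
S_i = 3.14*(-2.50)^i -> [3.14, -7.85, 19.62, -49.06, 122.66]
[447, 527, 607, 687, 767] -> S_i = 447 + 80*i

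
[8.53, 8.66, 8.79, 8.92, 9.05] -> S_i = 8.53 + 0.13*i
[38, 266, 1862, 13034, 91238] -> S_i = 38*7^i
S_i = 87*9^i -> [87, 783, 7047, 63423, 570807]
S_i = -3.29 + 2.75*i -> [-3.29, -0.54, 2.21, 4.96, 7.71]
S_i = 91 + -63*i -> [91, 28, -35, -98, -161]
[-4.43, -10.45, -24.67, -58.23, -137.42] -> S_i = -4.43*2.36^i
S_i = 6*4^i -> [6, 24, 96, 384, 1536]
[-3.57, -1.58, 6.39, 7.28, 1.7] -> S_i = Random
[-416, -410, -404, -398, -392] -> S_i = -416 + 6*i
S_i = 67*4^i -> [67, 268, 1072, 4288, 17152]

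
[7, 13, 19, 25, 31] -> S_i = 7 + 6*i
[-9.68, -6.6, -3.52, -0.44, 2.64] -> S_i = -9.68 + 3.08*i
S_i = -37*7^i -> [-37, -259, -1813, -12691, -88837]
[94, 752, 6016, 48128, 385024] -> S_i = 94*8^i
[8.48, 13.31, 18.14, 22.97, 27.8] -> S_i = 8.48 + 4.83*i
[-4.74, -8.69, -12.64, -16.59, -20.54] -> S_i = -4.74 + -3.95*i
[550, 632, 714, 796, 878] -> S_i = 550 + 82*i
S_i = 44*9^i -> [44, 396, 3564, 32076, 288684]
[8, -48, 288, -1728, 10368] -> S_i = 8*-6^i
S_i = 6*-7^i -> [6, -42, 294, -2058, 14406]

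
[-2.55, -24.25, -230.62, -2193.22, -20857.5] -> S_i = -2.55*9.51^i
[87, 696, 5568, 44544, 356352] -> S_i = 87*8^i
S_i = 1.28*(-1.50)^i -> [1.28, -1.92, 2.88, -4.32, 6.48]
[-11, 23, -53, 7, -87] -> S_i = Random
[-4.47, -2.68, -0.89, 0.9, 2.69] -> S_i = -4.47 + 1.79*i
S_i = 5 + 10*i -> [5, 15, 25, 35, 45]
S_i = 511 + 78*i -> [511, 589, 667, 745, 823]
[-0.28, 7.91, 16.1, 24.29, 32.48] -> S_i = -0.28 + 8.19*i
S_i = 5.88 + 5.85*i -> [5.88, 11.73, 17.58, 23.43, 29.28]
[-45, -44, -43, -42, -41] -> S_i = -45 + 1*i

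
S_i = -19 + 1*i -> [-19, -18, -17, -16, -15]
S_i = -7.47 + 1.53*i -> [-7.47, -5.94, -4.41, -2.88, -1.35]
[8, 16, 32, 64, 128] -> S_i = 8*2^i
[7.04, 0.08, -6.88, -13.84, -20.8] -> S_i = 7.04 + -6.96*i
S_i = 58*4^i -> [58, 232, 928, 3712, 14848]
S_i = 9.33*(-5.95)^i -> [9.33, -55.51, 330.31, -1965.32, 11693.63]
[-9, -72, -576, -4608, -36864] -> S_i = -9*8^i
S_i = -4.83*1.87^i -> [-4.83, -9.03, -16.89, -31.58, -59.06]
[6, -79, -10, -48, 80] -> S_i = Random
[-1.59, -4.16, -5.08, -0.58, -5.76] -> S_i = Random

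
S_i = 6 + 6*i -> [6, 12, 18, 24, 30]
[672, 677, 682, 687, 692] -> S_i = 672 + 5*i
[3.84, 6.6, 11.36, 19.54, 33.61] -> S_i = 3.84*1.72^i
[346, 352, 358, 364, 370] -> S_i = 346 + 6*i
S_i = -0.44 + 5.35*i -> [-0.44, 4.91, 10.26, 15.61, 20.96]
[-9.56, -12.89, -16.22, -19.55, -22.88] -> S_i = -9.56 + -3.33*i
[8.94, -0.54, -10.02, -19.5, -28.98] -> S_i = 8.94 + -9.48*i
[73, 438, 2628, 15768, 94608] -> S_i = 73*6^i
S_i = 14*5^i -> [14, 70, 350, 1750, 8750]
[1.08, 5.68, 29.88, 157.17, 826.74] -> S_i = 1.08*5.26^i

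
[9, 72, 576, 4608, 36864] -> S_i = 9*8^i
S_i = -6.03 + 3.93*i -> [-6.03, -2.1, 1.83, 5.76, 9.69]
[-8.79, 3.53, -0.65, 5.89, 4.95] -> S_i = Random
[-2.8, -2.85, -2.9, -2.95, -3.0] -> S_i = -2.80 + -0.05*i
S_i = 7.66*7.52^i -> [7.66, 57.6, 433.18, 3257.48, 24496.28]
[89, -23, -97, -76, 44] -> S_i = Random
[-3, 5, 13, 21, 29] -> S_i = -3 + 8*i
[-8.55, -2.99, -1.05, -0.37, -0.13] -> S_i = -8.55*0.35^i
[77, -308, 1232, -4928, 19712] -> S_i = 77*-4^i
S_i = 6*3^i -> [6, 18, 54, 162, 486]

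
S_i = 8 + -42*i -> [8, -34, -76, -118, -160]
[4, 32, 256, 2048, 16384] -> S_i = 4*8^i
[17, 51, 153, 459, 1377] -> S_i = 17*3^i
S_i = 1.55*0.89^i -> [1.55, 1.38, 1.23, 1.09, 0.97]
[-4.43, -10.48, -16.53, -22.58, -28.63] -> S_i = -4.43 + -6.05*i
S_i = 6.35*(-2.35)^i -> [6.35, -14.92, 35.07, -82.41, 193.66]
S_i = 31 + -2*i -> [31, 29, 27, 25, 23]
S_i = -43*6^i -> [-43, -258, -1548, -9288, -55728]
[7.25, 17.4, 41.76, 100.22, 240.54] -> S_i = 7.25*2.40^i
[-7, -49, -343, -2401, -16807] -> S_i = -7*7^i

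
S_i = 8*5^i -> [8, 40, 200, 1000, 5000]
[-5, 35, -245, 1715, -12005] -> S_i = -5*-7^i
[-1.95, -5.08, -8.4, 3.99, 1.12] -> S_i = Random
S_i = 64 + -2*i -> [64, 62, 60, 58, 56]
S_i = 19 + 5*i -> [19, 24, 29, 34, 39]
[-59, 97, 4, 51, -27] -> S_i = Random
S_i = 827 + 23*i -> [827, 850, 873, 896, 919]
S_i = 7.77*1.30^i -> [7.77, 10.1, 13.13, 17.07, 22.19]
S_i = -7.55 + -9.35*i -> [-7.55, -16.9, -26.25, -35.6, -44.95]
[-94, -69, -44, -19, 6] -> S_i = -94 + 25*i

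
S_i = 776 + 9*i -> [776, 785, 794, 803, 812]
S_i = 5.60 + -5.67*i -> [5.6, -0.07, -5.74, -11.41, -17.08]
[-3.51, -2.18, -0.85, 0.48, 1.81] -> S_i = -3.51 + 1.33*i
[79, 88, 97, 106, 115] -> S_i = 79 + 9*i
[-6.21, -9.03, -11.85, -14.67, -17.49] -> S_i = -6.21 + -2.82*i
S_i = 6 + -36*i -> [6, -30, -66, -102, -138]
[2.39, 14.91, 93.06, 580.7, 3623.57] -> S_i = 2.39*6.24^i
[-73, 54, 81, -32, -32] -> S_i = Random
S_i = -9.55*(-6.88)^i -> [-9.55, 65.7, -452.04, 3110.06, -21397.21]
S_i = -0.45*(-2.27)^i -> [-0.45, 1.02, -2.32, 5.26, -11.95]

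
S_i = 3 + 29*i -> [3, 32, 61, 90, 119]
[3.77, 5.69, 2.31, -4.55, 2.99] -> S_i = Random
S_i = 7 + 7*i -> [7, 14, 21, 28, 35]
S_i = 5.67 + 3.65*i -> [5.67, 9.32, 12.97, 16.62, 20.27]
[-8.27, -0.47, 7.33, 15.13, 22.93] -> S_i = -8.27 + 7.80*i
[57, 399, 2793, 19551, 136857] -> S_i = 57*7^i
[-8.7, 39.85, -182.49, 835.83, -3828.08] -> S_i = -8.70*(-4.58)^i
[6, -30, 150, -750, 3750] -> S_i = 6*-5^i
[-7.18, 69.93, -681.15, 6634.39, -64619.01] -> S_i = -7.18*(-9.74)^i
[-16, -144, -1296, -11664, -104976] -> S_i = -16*9^i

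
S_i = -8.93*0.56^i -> [-8.93, -5.0, -2.8, -1.57, -0.88]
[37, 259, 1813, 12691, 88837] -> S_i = 37*7^i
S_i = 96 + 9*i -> [96, 105, 114, 123, 132]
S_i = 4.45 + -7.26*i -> [4.45, -2.81, -10.07, -17.33, -24.59]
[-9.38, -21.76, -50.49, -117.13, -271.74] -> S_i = -9.38*2.32^i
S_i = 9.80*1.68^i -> [9.8, 16.46, 27.66, 46.47, 78.07]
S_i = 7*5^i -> [7, 35, 175, 875, 4375]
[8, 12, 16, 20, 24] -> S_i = 8 + 4*i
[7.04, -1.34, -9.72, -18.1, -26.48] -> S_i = 7.04 + -8.38*i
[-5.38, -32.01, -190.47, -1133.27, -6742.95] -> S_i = -5.38*5.95^i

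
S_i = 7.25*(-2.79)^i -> [7.25, -20.23, 56.43, -157.45, 439.29]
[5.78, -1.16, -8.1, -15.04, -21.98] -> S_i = 5.78 + -6.94*i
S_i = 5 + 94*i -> [5, 99, 193, 287, 381]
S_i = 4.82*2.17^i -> [4.82, 10.46, 22.7, 49.25, 106.88]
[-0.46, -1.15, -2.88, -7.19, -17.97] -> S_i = -0.46*2.50^i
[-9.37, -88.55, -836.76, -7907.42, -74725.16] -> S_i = -9.37*9.45^i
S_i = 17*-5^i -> [17, -85, 425, -2125, 10625]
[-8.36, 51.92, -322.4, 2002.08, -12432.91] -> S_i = -8.36*(-6.21)^i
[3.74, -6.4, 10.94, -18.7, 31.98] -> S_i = 3.74*(-1.71)^i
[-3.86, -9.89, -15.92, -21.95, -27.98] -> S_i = -3.86 + -6.03*i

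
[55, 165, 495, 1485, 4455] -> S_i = 55*3^i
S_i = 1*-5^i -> [1, -5, 25, -125, 625]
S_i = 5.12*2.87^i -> [5.12, 14.69, 42.17, 121.04, 347.37]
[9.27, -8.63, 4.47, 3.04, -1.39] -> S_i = Random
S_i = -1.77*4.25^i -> [-1.77, -7.52, -31.97, -135.88, -577.47]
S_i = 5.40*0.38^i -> [5.4, 2.05, 0.78, 0.3, 0.11]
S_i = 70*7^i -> [70, 490, 3430, 24010, 168070]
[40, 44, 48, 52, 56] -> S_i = 40 + 4*i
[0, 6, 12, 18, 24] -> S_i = 0 + 6*i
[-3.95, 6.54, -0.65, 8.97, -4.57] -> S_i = Random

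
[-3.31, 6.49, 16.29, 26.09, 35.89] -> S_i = -3.31 + 9.80*i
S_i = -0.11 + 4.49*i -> [-0.11, 4.38, 8.87, 13.36, 17.85]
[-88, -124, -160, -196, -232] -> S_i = -88 + -36*i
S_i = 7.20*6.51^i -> [7.2, 46.87, 305.14, 1986.44, 12931.72]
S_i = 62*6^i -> [62, 372, 2232, 13392, 80352]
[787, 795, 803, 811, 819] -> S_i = 787 + 8*i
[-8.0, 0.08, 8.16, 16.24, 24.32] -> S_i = -8.00 + 8.08*i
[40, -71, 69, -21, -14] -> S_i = Random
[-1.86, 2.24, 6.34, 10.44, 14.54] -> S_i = -1.86 + 4.10*i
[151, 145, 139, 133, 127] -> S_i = 151 + -6*i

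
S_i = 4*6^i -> [4, 24, 144, 864, 5184]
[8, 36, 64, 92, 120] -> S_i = 8 + 28*i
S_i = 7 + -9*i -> [7, -2, -11, -20, -29]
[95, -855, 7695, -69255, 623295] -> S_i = 95*-9^i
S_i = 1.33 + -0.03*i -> [1.33, 1.3, 1.27, 1.24, 1.21]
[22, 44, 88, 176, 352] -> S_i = 22*2^i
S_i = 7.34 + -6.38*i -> [7.34, 0.96, -5.42, -11.8, -18.18]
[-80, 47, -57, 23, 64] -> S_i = Random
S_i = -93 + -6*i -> [-93, -99, -105, -111, -117]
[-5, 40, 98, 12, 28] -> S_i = Random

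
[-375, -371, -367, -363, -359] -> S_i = -375 + 4*i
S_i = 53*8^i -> [53, 424, 3392, 27136, 217088]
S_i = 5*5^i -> [5, 25, 125, 625, 3125]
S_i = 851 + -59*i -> [851, 792, 733, 674, 615]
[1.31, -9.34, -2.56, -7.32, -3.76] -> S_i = Random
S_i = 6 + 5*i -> [6, 11, 16, 21, 26]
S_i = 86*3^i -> [86, 258, 774, 2322, 6966]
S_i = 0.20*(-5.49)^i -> [0.2, -1.1, 6.03, -33.09, 181.69]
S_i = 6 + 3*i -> [6, 9, 12, 15, 18]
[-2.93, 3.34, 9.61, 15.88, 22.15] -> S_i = -2.93 + 6.27*i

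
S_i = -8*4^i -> [-8, -32, -128, -512, -2048]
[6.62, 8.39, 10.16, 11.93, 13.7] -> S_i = 6.62 + 1.77*i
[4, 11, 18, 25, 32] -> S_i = 4 + 7*i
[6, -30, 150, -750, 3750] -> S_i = 6*-5^i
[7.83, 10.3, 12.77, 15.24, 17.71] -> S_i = 7.83 + 2.47*i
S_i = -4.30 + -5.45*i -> [-4.3, -9.75, -15.2, -20.65, -26.1]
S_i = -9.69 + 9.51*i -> [-9.69, -0.18, 9.33, 18.84, 28.35]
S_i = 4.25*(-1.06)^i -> [4.25, -4.5, 4.78, -5.06, 5.37]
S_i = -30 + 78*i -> [-30, 48, 126, 204, 282]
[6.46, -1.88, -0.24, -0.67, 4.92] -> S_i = Random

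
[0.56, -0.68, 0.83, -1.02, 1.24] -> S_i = 0.56*(-1.22)^i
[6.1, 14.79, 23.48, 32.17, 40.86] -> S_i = 6.10 + 8.69*i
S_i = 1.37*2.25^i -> [1.37, 3.08, 6.94, 15.61, 35.11]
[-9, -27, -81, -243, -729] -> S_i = -9*3^i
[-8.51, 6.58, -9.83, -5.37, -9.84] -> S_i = Random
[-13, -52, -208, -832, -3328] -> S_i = -13*4^i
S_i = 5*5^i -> [5, 25, 125, 625, 3125]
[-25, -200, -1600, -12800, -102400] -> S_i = -25*8^i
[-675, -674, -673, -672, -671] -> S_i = -675 + 1*i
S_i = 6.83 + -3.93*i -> [6.83, 2.9, -1.03, -4.96, -8.89]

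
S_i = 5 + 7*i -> [5, 12, 19, 26, 33]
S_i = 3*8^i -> [3, 24, 192, 1536, 12288]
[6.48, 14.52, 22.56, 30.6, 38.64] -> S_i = 6.48 + 8.04*i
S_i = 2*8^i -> [2, 16, 128, 1024, 8192]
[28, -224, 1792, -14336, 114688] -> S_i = 28*-8^i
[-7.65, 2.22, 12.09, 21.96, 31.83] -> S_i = -7.65 + 9.87*i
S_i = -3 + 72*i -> [-3, 69, 141, 213, 285]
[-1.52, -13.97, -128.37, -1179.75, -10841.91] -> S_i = -1.52*9.19^i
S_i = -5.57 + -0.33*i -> [-5.57, -5.9, -6.23, -6.56, -6.89]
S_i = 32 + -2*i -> [32, 30, 28, 26, 24]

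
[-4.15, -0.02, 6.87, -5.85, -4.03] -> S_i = Random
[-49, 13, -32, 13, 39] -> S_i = Random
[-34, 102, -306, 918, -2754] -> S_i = -34*-3^i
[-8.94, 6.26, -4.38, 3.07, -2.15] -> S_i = -8.94*(-0.70)^i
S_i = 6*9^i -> [6, 54, 486, 4374, 39366]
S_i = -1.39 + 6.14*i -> [-1.39, 4.75, 10.89, 17.03, 23.17]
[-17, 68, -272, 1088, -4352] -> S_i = -17*-4^i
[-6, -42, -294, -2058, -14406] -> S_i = -6*7^i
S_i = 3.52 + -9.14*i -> [3.52, -5.62, -14.76, -23.9, -33.04]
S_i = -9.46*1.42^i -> [-9.46, -13.43, -19.08, -27.09, -38.46]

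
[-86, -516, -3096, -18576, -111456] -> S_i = -86*6^i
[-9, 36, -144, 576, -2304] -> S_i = -9*-4^i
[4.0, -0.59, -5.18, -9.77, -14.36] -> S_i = 4.00 + -4.59*i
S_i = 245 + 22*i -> [245, 267, 289, 311, 333]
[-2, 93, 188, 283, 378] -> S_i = -2 + 95*i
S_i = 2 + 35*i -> [2, 37, 72, 107, 142]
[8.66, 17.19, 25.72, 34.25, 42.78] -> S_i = 8.66 + 8.53*i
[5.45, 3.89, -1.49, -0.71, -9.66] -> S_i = Random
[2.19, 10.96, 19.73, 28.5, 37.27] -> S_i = 2.19 + 8.77*i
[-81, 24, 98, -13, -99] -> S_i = Random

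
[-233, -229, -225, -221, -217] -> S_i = -233 + 4*i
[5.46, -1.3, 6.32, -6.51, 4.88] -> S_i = Random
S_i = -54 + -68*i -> [-54, -122, -190, -258, -326]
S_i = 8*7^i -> [8, 56, 392, 2744, 19208]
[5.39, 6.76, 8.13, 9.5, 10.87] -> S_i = 5.39 + 1.37*i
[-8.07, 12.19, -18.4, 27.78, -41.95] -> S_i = -8.07*(-1.51)^i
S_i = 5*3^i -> [5, 15, 45, 135, 405]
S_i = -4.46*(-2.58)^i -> [-4.46, 11.51, -29.69, 76.59, -197.61]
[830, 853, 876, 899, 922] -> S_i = 830 + 23*i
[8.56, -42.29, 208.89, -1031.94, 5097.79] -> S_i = 8.56*(-4.94)^i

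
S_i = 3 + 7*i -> [3, 10, 17, 24, 31]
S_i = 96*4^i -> [96, 384, 1536, 6144, 24576]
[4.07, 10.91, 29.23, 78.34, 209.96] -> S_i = 4.07*2.68^i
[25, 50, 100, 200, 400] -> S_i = 25*2^i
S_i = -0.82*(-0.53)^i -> [-0.82, 0.43, -0.23, 0.12, -0.06]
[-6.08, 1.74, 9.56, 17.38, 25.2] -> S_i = -6.08 + 7.82*i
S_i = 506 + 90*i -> [506, 596, 686, 776, 866]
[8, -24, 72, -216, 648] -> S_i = 8*-3^i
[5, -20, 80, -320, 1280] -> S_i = 5*-4^i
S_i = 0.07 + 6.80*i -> [0.07, 6.87, 13.67, 20.47, 27.27]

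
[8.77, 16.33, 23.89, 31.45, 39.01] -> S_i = 8.77 + 7.56*i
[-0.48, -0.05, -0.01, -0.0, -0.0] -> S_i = -0.48*0.11^i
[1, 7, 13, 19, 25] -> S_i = 1 + 6*i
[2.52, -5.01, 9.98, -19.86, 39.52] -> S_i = 2.52*(-1.99)^i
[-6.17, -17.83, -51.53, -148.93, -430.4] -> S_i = -6.17*2.89^i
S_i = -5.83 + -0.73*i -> [-5.83, -6.56, -7.29, -8.02, -8.75]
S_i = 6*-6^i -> [6, -36, 216, -1296, 7776]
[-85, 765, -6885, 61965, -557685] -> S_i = -85*-9^i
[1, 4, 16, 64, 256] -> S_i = 1*4^i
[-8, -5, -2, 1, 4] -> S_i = -8 + 3*i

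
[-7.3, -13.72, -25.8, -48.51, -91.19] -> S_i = -7.30*1.88^i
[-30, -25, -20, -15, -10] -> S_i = -30 + 5*i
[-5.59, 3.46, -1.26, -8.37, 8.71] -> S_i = Random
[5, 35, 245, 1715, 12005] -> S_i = 5*7^i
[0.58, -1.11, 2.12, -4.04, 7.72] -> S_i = 0.58*(-1.91)^i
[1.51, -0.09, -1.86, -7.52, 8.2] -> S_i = Random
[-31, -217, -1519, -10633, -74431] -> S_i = -31*7^i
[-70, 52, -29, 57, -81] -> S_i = Random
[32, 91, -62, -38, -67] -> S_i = Random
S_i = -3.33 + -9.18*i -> [-3.33, -12.51, -21.69, -30.87, -40.05]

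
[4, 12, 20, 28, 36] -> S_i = 4 + 8*i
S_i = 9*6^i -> [9, 54, 324, 1944, 11664]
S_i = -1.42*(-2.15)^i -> [-1.42, 3.05, -6.56, 14.11, -30.34]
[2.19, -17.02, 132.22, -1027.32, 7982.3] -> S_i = 2.19*(-7.77)^i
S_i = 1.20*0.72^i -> [1.2, 0.86, 0.62, 0.45, 0.32]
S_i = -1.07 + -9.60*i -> [-1.07, -10.67, -20.27, -29.87, -39.47]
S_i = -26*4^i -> [-26, -104, -416, -1664, -6656]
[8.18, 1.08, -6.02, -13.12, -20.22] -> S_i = 8.18 + -7.10*i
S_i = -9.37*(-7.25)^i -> [-9.37, 67.93, -492.51, 3570.7, -25887.59]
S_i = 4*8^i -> [4, 32, 256, 2048, 16384]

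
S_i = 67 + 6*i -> [67, 73, 79, 85, 91]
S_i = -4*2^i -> [-4, -8, -16, -32, -64]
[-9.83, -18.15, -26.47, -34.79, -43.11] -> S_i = -9.83 + -8.32*i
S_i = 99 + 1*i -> [99, 100, 101, 102, 103]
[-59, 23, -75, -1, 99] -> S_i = Random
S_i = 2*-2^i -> [2, -4, 8, -16, 32]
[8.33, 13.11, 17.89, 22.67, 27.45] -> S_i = 8.33 + 4.78*i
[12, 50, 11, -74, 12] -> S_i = Random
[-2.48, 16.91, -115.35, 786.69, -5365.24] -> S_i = -2.48*(-6.82)^i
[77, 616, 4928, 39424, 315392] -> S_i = 77*8^i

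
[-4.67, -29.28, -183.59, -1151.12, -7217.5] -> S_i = -4.67*6.27^i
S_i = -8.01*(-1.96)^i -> [-8.01, 15.7, -30.77, 60.31, -118.21]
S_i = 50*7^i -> [50, 350, 2450, 17150, 120050]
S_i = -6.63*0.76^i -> [-6.63, -5.04, -3.83, -2.91, -2.21]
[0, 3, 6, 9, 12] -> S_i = 0 + 3*i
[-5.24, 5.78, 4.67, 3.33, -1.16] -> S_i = Random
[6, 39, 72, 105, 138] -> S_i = 6 + 33*i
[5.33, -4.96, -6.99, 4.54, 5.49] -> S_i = Random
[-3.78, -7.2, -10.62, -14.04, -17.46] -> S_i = -3.78 + -3.42*i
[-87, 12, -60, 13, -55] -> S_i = Random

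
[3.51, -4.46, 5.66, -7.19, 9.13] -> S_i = 3.51*(-1.27)^i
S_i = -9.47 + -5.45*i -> [-9.47, -14.92, -20.37, -25.82, -31.27]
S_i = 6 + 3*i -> [6, 9, 12, 15, 18]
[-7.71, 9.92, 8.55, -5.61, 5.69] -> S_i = Random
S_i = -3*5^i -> [-3, -15, -75, -375, -1875]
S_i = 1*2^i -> [1, 2, 4, 8, 16]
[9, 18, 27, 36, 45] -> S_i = 9 + 9*i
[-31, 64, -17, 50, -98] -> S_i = Random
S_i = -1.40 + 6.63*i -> [-1.4, 5.23, 11.86, 18.49, 25.12]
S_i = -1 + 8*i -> [-1, 7, 15, 23, 31]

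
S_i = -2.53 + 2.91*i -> [-2.53, 0.38, 3.29, 6.2, 9.11]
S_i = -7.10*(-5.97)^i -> [-7.1, 42.39, -253.05, 1510.71, -9018.94]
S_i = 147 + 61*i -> [147, 208, 269, 330, 391]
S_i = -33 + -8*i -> [-33, -41, -49, -57, -65]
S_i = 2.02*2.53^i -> [2.02, 5.11, 12.93, 32.71, 82.76]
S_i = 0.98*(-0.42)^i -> [0.98, -0.41, 0.17, -0.07, 0.03]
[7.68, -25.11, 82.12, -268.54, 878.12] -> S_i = 7.68*(-3.27)^i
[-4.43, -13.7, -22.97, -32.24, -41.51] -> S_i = -4.43 + -9.27*i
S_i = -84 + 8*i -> [-84, -76, -68, -60, -52]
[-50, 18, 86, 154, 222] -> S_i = -50 + 68*i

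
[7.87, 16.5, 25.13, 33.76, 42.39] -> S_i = 7.87 + 8.63*i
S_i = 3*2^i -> [3, 6, 12, 24, 48]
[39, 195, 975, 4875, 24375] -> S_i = 39*5^i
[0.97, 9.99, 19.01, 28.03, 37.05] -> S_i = 0.97 + 9.02*i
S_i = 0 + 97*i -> [0, 97, 194, 291, 388]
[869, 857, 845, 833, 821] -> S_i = 869 + -12*i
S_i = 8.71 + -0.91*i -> [8.71, 7.8, 6.89, 5.98, 5.07]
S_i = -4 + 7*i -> [-4, 3, 10, 17, 24]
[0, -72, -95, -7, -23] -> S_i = Random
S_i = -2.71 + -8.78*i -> [-2.71, -11.49, -20.27, -29.05, -37.83]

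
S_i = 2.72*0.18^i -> [2.72, 0.49, 0.09, 0.02, 0.0]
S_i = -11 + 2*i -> [-11, -9, -7, -5, -3]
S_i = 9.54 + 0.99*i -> [9.54, 10.53, 11.52, 12.51, 13.5]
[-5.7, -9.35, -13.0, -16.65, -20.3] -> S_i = -5.70 + -3.65*i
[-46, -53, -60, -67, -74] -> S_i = -46 + -7*i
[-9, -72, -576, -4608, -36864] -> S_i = -9*8^i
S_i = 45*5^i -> [45, 225, 1125, 5625, 28125]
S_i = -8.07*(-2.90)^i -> [-8.07, 23.4, -67.87, 196.82, -570.78]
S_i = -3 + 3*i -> [-3, 0, 3, 6, 9]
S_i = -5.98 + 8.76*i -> [-5.98, 2.78, 11.54, 20.3, 29.06]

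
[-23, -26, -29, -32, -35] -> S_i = -23 + -3*i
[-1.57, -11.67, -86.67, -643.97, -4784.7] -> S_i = -1.57*7.43^i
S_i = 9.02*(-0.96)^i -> [9.02, -8.66, 8.31, -7.98, 7.66]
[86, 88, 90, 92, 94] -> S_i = 86 + 2*i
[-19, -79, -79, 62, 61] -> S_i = Random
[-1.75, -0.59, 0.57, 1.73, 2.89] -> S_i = -1.75 + 1.16*i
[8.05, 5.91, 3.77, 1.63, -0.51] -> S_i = 8.05 + -2.14*i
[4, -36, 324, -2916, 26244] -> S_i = 4*-9^i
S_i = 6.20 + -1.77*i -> [6.2, 4.43, 2.66, 0.89, -0.88]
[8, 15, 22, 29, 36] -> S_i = 8 + 7*i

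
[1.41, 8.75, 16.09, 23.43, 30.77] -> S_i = 1.41 + 7.34*i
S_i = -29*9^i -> [-29, -261, -2349, -21141, -190269]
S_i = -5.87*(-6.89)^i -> [-5.87, 40.44, -278.66, 1919.98, -13228.63]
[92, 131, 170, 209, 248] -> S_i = 92 + 39*i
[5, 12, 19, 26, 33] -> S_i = 5 + 7*i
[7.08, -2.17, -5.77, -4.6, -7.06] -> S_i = Random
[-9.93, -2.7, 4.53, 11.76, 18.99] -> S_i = -9.93 + 7.23*i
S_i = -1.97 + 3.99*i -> [-1.97, 2.02, 6.01, 10.0, 13.99]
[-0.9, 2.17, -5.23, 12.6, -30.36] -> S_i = -0.90*(-2.41)^i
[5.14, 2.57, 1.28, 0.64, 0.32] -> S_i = 5.14*0.50^i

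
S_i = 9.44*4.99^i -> [9.44, 47.11, 235.06, 1172.93, 5852.94]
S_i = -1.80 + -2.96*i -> [-1.8, -4.76, -7.72, -10.68, -13.64]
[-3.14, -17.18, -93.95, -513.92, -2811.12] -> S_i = -3.14*5.47^i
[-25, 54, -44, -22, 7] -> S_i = Random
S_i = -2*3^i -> [-2, -6, -18, -54, -162]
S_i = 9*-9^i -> [9, -81, 729, -6561, 59049]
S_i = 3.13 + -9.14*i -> [3.13, -6.01, -15.15, -24.29, -33.43]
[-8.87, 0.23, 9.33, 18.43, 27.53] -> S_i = -8.87 + 9.10*i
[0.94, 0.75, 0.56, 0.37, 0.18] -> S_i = 0.94 + -0.19*i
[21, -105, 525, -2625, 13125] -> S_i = 21*-5^i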